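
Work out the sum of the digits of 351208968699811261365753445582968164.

176

3+5+1+2+0+8+9+6+8+6+9+9+8+1+1+2+6+1+3+6+5+7+5+3+4+4+5+5+8+2+9+6+8+1+6+4 = 176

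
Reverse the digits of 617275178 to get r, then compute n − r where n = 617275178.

Reverse of 617275178 is 871572716.
617275178 − 871572716 = -254297538

-254297538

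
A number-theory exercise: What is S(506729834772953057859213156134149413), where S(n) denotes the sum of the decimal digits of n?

159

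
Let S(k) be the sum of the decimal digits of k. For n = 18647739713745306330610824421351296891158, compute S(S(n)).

11

First digit sum: 173.
1+7+3 = 11.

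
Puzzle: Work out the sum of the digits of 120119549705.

44

1+2+0+1+1+9+5+4+9+7+0+5 = 44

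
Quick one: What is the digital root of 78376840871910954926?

5

7+8+3+7+6+8+4+0+8+7+1+9+1+0+9+5+4+9+2+6 = 104
1+0+4 = 5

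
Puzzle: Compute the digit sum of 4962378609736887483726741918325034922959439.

222

4+9+6+2+3+7+8+6+0+9+7+3+6+8+8+7+4+8+3+7+2+6+7+4+1+9+1+8+3+2+5+0+3+4+9+2+2+9+5+9+4+3+9 = 222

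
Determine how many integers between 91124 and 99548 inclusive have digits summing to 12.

The integers in [91124, 99548] that have digits summing to 12: 91200, 92001, 92010, 92100, 93000.
5 qualify.

5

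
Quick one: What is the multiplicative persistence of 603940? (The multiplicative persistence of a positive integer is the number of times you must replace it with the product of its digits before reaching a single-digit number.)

603940 → 0 (1 step)

1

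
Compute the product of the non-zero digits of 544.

80

5×4×4 = 80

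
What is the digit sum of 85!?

85! = 281710411438055027694947944226061159480056634330574206405101912752560026159795933451040286452340924018275123200000000000000000000
Sum of its 129 digits: 414.

414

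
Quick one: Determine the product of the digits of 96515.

9×6×5×1×5 = 1350

1350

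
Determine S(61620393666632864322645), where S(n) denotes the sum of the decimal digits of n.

6+1+6+2+0+3+9+3+6+6+6+6+3+2+8+6+4+3+2+2+6+4+5 = 99

99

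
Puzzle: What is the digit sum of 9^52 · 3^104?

414

9^52 · 3^104 = 1742693381014614361631744253876750131626600682858921288089186323970185832803443622626158010427690561
Sum of its 100 digits: 414.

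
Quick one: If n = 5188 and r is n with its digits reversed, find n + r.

14003

Reverse of 5188 is 8815.
5188 + 8815 = 14003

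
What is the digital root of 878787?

8+7+8+7+8+7 = 45
4+5 = 9

9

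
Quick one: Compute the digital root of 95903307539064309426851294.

8

9+5+9+0+3+3+0+7+5+3+9+0+6+4+3+0+9+4+2+6+8+5+1+2+9+4 = 116
1+1+6 = 8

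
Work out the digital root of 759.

7+5+9 = 21
2+1 = 3

3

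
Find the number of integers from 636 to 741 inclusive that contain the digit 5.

19

The integers in [636, 741] that contain the digit 5: 645, 650, 651, 652, 653, 654, …, 725, 735.
19 qualify.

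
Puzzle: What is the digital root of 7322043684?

7+3+2+2+0+4+3+6+8+4 = 39
3+9 = 12
1+2 = 3
(Equivalently, 7322043684 mod 9 = 3.)

3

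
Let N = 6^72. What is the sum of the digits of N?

270

6^72 = 106387358923716524807713475752456393740167855629859291136
Sum of its 57 digits: 270.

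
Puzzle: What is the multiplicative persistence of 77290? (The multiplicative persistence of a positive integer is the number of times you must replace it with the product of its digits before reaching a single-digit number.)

1

77290 → 0 (1 step)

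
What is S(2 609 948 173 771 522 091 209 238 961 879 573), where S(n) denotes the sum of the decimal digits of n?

162

2+6+0+9+9+4+8+1+7+3+7+7+1+5+2+2+0+9+1+2+0+9+2+3+8+9+6+1+8+7+9+5+7+3 = 162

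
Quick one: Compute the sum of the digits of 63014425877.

47

6+3+0+1+4+4+2+5+8+7+7 = 47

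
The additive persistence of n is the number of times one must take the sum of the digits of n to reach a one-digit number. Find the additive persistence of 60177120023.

60177120023 → 29 → 11 → 2 (3 steps)

3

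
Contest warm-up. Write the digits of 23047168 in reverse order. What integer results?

86174032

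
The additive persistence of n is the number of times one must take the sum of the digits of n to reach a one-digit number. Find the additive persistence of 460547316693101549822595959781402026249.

3

460547316693101549822595959781402026249 → 173 → 11 → 2 (3 steps)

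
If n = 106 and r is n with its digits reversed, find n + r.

707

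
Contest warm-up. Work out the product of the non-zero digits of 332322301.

648

3×3×2×3×2×2×3×1 = 648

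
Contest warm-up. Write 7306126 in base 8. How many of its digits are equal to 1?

7306126 in base 8 is 33675616.
The digit 1 appears 1 time.

1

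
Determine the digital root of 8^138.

The digital root of n equals n mod 9 (or 9 when 9 | n), so we need 8^138 mod 9.
8^138 ≡ 1 (mod 9), so the digital root is 1.

1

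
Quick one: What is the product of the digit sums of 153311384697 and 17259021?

1377

S(153311384697) = 1+5+3+3+1+1+3+8+4+6+9+7 = 51.
S(17259021) = 1+7+2+5+9+0+2+1 = 27.
51 · 27 = 1377.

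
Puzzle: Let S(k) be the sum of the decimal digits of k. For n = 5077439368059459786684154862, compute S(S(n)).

14

First digit sum: 149.
1+4+9 = 14.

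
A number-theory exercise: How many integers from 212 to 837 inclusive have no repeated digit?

454

The integers in [212, 837] that have no repeated digit: 213, 214, 215, 216, 217, 218, …, 836, 837.
454 qualify.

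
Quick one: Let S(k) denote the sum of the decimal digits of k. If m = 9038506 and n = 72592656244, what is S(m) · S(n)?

S(9038506) = 9+0+3+8+5+0+6 = 31.
S(72592656244) = 7+2+5+9+2+6+5+6+2+4+4 = 52.
31 · 52 = 1612.

1612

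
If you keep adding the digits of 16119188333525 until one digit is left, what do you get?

1+6+1+1+9+1+8+8+3+3+3+5+2+5 = 56
5+6 = 11
1+1 = 2

2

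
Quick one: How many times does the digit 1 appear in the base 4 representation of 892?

1

892 in base 4 is 31330.
The digit 1 appears 1 time.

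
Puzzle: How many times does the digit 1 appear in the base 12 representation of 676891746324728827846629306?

2

676891746324728827846629306 in base 12 is 8621497922535A3565B521536.
The digit 1 appears 2 times.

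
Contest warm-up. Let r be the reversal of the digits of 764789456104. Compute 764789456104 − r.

Reverse of 764789456104 is 401654987467.
764789456104 − 401654987467 = 363134468637

363134468637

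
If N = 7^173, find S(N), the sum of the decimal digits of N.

7^173 = 159206546759608485923274778120636342403616085347080257879833463236155181343755646362855420540238773332911360089945870045888871765202856202297682407
Sum of its 147 digits: 652.

652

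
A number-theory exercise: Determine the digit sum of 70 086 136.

7+0+0+8+6+1+3+6 = 31

31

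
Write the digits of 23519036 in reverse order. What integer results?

Reversing 23519036 gives 63091532.

63091532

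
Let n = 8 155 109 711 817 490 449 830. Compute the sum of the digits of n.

95

8+1+5+5+1+0+9+7+1+1+8+1+7+4+9+0+4+4+9+8+3+0 = 95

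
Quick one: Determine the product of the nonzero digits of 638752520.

6×3×8×7×5×2×5×2 = 100800

100800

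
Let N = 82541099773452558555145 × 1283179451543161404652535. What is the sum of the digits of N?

212

82541099773452558555145 × 1283179451543161404652535 = 105915043137068218155849844498269634920361542575
Sum of its 48 digits: 212.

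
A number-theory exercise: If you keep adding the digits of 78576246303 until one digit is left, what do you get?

6

7+8+5+7+6+2+4+6+3+0+3 = 51
5+1 = 6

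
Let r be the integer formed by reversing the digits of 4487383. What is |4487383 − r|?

649539

Reverse of 4487383 is 3837844.
|4487383 − 3837844| = 649539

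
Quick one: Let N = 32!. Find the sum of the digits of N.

32! = 263130836933693530167218012160000000
Sum of its 36 digits: 108.

108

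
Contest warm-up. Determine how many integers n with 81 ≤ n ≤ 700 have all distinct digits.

The integers in [81, 700] that have all distinct digits: 81, 82, 83, 84, 85, 86, …, 697, 698.
449 qualify.

449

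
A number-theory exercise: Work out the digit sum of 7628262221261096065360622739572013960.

144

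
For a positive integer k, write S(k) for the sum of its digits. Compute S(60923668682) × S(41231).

S(60923668682) = 6+0+9+2+3+6+6+8+6+8+2 = 56.
S(41231) = 4+1+2+3+1 = 11.
56 · 11 = 616.

616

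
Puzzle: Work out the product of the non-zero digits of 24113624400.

2×4×1×1×3×6×2×4×4 = 4608

4608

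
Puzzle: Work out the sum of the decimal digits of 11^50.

265

11^50 = 11739085287969531650666649599035831993898213898723001
Sum of its 53 digits: 265.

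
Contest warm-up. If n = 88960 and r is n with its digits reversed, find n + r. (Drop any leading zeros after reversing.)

Reverse of 88960 is 6988.
88960 + 6988 = 95948

95948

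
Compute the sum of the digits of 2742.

2+7+4+2 = 15

15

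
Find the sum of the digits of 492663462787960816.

4+9+2+6+6+3+4+6+2+7+8+7+9+6+0+8+1+6 = 94

94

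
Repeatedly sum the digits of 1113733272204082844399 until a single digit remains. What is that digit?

1+1+1+3+7+3+3+2+7+2+2+0+4+0+8+2+8+4+4+3+9+9 = 83
8+3 = 11
1+1 = 2

2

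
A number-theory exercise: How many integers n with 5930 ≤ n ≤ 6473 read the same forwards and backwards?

6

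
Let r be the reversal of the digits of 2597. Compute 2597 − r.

-5355

Reverse of 2597 is 7952.
2597 − 7952 = -5355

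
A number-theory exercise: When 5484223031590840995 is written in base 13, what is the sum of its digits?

123

5484223031590840995 in base 13 is 831B2955A6CBC9A63.
Digit sum: 8+3+1+11+2+9+5+5+10+6+12+11+12+9+10+6+3 = 123.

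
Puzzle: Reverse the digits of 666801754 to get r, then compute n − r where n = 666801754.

Reverse of 666801754 is 457108666.
666801754 − 457108666 = 209693088

209693088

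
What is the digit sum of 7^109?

7^109 = 130522793920129201452831317627696892800124911007740083911503845182115080227444957620552773607
Sum of its 93 digits: 358.

358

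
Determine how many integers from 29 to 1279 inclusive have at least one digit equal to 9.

315

The integers in [29, 1279] that have at least one digit equal to 9: 29, 39, 49, 59, 69, 79, …, 1269, 1279.
315 qualify.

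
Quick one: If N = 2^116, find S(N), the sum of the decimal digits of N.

166

2^116 = 83076749736557242056487941267521536
Sum of its 35 digits: 166.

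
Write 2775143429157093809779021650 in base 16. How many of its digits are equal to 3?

2775143429157093809779021650 in base 16 is 8F78B7ABE17BC6FED3E9752.
The digit 3 appears 1 time.

1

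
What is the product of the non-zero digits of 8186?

384

8×1×8×6 = 384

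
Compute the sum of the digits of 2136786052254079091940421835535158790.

2+1+3+6+7+8+6+0+5+2+2+5+4+0+7+9+0+9+1+9+4+0+4+2+1+8+3+5+5+3+5+1+5+8+7+9+0 = 156

156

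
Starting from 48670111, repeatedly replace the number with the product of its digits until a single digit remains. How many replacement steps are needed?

1

48670111 → 0 (1 step)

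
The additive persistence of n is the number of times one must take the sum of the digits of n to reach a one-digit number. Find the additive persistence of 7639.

7639 → 25 → 7 (2 steps)

2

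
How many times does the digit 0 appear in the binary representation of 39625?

39625 in base 2 is 1001101011001001.
The digit 0 appears 8 times.

8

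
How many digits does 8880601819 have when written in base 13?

8880601819 in base 13 is AB6B0729B, which has 9 digits.

9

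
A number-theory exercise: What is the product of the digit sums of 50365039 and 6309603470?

1178

S(50365039) = 5+0+3+6+5+0+3+9 = 31.
S(6309603470) = 6+3+0+9+6+0+3+4+7+0 = 38.
31 · 38 = 1178.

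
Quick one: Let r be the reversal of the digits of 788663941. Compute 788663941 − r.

639297054

Reverse of 788663941 is 149366887.
788663941 − 149366887 = 639297054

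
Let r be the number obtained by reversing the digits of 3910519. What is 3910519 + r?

Reverse of 3910519 is 9150193.
3910519 + 9150193 = 13060712

13060712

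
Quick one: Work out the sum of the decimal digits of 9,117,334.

28

9+1+1+7+3+3+4 = 28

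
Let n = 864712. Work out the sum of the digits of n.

28

8+6+4+7+1+2 = 28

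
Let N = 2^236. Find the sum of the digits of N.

337

2^236 = 110427941548649020598956093796432407239217743554726184882600387580788736
Sum of its 72 digits: 337.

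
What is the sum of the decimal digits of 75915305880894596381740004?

119

7+5+9+1+5+3+0+5+8+8+0+8+9+4+5+9+6+3+8+1+7+4+0+0+0+4 = 119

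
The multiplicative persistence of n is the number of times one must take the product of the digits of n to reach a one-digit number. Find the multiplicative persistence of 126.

126 → 12 → 2 (2 steps)

2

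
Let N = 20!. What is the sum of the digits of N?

54

20! = 2432902008176640000
Sum of its 19 digits: 54.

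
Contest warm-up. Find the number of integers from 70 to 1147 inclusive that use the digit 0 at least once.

The integers in [70, 1147] that use the digit 0 at least once: 70, 80, 90, 100, 101, 102, …, 1130, 1140.
288 qualify.

288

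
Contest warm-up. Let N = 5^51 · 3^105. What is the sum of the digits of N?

5^51 · 3^105 = 55616283817396251905877970559653342371314423007718996672110733925364911556243896484375
Sum of its 86 digits: 396.

396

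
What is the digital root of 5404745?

5+4+0+4+7+4+5 = 29
2+9 = 11
1+1 = 2

2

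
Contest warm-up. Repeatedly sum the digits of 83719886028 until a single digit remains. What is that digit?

8+3+7+1+9+8+8+6+0+2+8 = 60
6+0 = 6
(Equivalently, 83719886028 mod 9 = 6.)

6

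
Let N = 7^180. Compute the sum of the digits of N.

586

7^180 = 131113437138048251322711480597803215332101201774990516815131689813892946509380556272605041597969860106905820222554291655201459120130455805408840262508001
Sum of its 153 digits: 586.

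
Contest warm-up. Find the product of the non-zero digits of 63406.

6×3×4×6 = 432

432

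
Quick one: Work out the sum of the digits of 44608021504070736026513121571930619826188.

4+4+6+0+8+0+2+1+5+0+4+0+7+0+7+3+6+0+2+6+5+1+3+1+2+1+5+7+1+9+3+0+6+1+9+8+2+6+1+8+8 = 152

152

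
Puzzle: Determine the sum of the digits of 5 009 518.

28

5+0+0+9+5+1+8 = 28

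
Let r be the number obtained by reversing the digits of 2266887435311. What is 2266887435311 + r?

3402235321933

Reverse of 2266887435311 is 1135347886622.
2266887435311 + 1135347886622 = 3402235321933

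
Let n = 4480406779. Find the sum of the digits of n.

49

4+4+8+0+4+0+6+7+7+9 = 49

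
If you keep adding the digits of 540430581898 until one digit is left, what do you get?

5+4+0+4+3+0+5+8+1+8+9+8 = 55
5+5 = 10
1+0 = 1

1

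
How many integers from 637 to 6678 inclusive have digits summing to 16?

453

The integers in [637, 6678] that have digits summing to 16: 637, 646, 655, 664, 673, 682, …, 6631, 6640.
453 qualify.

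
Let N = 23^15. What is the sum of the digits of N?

23^15 = 266635235464391245607
Sum of its 21 digits: 89.

89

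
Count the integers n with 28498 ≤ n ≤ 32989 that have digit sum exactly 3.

The integers in [28498, 32989] that have digit sum exactly 3: 30000.
1 qualifies.

1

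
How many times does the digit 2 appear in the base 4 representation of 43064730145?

8

43064730145 in base 4 is 220012312322020201.
The digit 2 appears 8 times.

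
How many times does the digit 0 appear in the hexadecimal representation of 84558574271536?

84558574271536 in base 16 is 4CE7D3C83C30.
The digit 0 appears 1 time.

1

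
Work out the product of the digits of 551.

5×5×1 = 25

25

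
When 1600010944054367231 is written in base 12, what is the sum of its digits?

1600010944054367231 in base 12 is 87A23A6021A34193B.
Digit sum: 8+7+10+2+3+10+6+0+2+1+10+3+4+1+9+3+11 = 90.

90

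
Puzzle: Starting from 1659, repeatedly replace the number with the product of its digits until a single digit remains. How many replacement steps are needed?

2

1659 → 270 → 0 (2 steps)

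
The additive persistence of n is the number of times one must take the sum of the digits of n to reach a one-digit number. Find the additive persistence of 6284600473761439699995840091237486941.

3

6284600473761439699995840091237486941 → 183 → 12 → 3 (3 steps)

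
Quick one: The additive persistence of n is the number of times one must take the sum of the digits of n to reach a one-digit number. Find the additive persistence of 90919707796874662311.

90919707796874662311 → 102 → 3 (2 steps)

2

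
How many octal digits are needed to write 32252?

5

32252 in base 8 is 76774, which has 5 digits.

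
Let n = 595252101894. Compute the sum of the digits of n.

5+9+5+2+5+2+1+0+1+8+9+4 = 51

51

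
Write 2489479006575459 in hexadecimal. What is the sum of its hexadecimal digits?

129

2489479006575459 in base 16 is 8D82AFFDCDB63.
Digit sum: 8+13+8+2+10+15+15+13+12+13+11+6+3 = 129.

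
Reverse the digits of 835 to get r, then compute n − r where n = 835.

297

Reverse of 835 is 538.
835 − 538 = 297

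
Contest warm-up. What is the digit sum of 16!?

63

16! = 20922789888000
Sum of its 14 digits: 63.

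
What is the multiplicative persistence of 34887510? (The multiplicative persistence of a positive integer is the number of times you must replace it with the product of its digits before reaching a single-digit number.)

1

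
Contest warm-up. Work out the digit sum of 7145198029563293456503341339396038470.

7+1+4+5+1+9+8+0+2+9+5+6+3+2+9+3+4+5+6+5+0+3+3+4+1+3+3+9+3+9+6+0+3+8+4+7+0 = 160

160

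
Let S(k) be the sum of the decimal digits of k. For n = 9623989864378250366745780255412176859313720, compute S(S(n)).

First digit sum: 206.
2+0+6 = 8.

8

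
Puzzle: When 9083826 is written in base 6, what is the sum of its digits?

21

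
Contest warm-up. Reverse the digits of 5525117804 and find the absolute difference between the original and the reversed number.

1438002549

Reverse of 5525117804 is 4087115255.
|5525117804 − 4087115255| = 1438002549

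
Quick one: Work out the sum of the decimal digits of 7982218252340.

53

7+9+8+2+2+1+8+2+5+2+3+4+0 = 53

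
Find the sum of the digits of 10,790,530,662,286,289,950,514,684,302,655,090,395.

163

1+0+7+9+0+5+3+0+6+6+2+2+8+6+2+8+9+9+5+0+5+1+4+6+8+4+3+0+2+6+5+5+0+9+0+3+9+5 = 163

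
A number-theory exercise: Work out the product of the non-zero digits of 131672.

252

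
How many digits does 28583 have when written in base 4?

28583 in base 4 is 12332213, which has 8 digits.

8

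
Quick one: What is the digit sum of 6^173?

6^173 = 417029057339102790023624624168866746803805625985341227008243585672571076711401801072170474871500515735542719580204155593190106848034816
Sum of its 135 digits: 540.

540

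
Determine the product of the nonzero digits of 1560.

30

1×5×6 = 30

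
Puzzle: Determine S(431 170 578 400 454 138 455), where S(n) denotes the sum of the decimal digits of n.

79

4+3+1+1+7+0+5+7+8+4+0+0+4+5+4+1+3+8+4+5+5 = 79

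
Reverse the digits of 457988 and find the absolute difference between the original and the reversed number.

Reverse of 457988 is 889754.
|457988 − 889754| = 431766

431766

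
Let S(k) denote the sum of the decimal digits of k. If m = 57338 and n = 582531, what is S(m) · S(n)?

624

S(57338) = 5+7+3+3+8 = 26.
S(582531) = 5+8+2+5+3+1 = 24.
26 · 24 = 624.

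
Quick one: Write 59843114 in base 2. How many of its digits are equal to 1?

10

59843114 in base 2 is 11100100010010001000101010.
The digit 1 appears 10 times.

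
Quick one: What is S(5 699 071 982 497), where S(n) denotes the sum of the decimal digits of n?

76

5+6+9+9+0+7+1+9+8+2+4+9+7 = 76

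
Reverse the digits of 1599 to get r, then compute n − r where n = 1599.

-8352

Reverse of 1599 is 9951.
1599 − 9951 = -8352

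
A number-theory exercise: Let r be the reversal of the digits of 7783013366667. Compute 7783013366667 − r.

116380262790

Reverse of 7783013366667 is 7666633103877.
7783013366667 − 7666633103877 = 116380262790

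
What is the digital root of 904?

4

9+0+4 = 13
1+3 = 4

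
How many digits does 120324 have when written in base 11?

5

120324 in base 11 is 82446, which has 5 digits.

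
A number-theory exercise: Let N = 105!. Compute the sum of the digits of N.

105! = 1081396758240290900504101305800329649720646107774902579144176636573226531909905153326984536526808240339776398934872029657993872907813436816097280000000000000000000000000
Sum of its 169 digits: 648.

648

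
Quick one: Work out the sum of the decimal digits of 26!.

26! = 403291461126605635584000000
Sum of its 27 digits: 81.

81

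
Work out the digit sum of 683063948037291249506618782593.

144

6+8+3+0+6+3+9+4+8+0+3+7+2+9+1+2+4+9+5+0+6+6+1+8+7+8+2+5+9+3 = 144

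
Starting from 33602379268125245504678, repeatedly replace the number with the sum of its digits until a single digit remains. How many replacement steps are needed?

3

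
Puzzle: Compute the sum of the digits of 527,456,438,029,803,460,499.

5+2+7+4+5+6+4+3+8+0+2+9+8+0+3+4+6+0+4+9+9 = 98

98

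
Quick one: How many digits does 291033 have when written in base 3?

291033 in base 3 is 112210020000, which has 12 digits.

12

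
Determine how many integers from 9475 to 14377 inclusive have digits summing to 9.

144

The integers in [9475, 14377] that have digits summing to 9: 10008, 10017, 10026, 10035, 10044, 10053, …, 14301, 14310.
144 qualify.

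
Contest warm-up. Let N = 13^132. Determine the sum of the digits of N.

721

13^132 = 1097798175089584955399483593448375662169825290015520049835855389660230376075864805000966421026881828676055209255731374998704898695057245805656699281
Sum of its 148 digits: 721.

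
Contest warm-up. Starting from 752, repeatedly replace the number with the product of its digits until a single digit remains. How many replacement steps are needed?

752 → 70 → 0 (2 steps)

2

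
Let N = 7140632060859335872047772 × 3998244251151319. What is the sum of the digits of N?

7140632060859335872047772 × 3998244251151319 = 28549991086917635072910249841181168811268
Sum of its 41 digits: 190.

190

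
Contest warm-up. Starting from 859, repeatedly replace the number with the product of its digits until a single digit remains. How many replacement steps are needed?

2

859 → 360 → 0 (2 steps)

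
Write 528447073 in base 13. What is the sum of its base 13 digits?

49

528447073 in base 13 is 8563529B.
Digit sum: 8+5+6+3+5+2+9+11 = 49.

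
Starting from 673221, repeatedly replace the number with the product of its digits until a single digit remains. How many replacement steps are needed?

673221 → 504 → 0 (2 steps)

2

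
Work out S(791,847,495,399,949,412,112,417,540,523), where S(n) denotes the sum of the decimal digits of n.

139

7+9+1+8+4+7+4+9+5+3+9+9+9+4+9+4+1+2+1+1+2+4+1+7+5+4+0+5+2+3 = 139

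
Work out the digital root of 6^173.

9

The digital root of n equals n mod 9 (or 9 when 9 | n), so we need 6^173 mod 9.
6^173 ≡ 0 (mod 9), so the digital root is 9.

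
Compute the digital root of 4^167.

The digital root of n equals n mod 9 (or 9 when 9 | n), so we need 4^167 mod 9.
4^167 ≡ 7 (mod 9), so the digital root is 7.

7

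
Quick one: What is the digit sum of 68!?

68! = 2480035542436830599600990418569171581047399201355367672371710738018221445712183296000000000000000
Sum of its 97 digits: 342.

342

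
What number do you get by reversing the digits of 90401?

Reversing 90401 gives 10409.

10409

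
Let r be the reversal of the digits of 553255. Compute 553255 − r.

900

Reverse of 553255 is 552355.
553255 − 552355 = 900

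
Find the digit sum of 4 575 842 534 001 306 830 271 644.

4+5+7+5+8+4+2+5+3+4+0+0+1+3+0+6+8+3+0+2+7+1+6+4+4 = 92

92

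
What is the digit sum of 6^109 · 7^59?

6^109 · 7^59 = 477826963022275608711928186385612947197760822667801300986690022757549085585115602925258709485738402990362776039811504951145284950294528
Sum of its 135 digits: 621.

621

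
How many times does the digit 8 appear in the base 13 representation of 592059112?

3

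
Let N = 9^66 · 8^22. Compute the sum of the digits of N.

405

9^66 · 8^22 = 70466927665898471488008697386092114157089697620120914679442731194993087408949428224
Sum of its 83 digits: 405.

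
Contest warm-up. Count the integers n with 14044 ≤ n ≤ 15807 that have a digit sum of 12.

The integers in [14044, 15807] that have a digit sum of 12: 14052, 14061, 14070, 14106, 14115, 14124, …, 15510, 15600.
59 qualify.

59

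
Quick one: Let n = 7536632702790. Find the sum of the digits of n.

7+5+3+6+6+3+2+7+0+2+7+9+0 = 57

57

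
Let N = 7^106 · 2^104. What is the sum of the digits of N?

613

7^106 · 2^104 = 7718124690673692055382908972337624398465519668970573155886671549992247059554647952911991465845652178936501923944683536384
Sum of its 121 digits: 613.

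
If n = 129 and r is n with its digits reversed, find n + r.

1050

Reverse of 129 is 921.
129 + 921 = 1050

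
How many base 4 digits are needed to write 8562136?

12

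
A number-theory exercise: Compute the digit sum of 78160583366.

53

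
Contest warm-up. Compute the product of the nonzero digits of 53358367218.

5×3×3×5×8×3×6×7×2×1×8 = 3628800

3628800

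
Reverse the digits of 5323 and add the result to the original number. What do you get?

Reverse of 5323 is 3235.
5323 + 3235 = 8558

8558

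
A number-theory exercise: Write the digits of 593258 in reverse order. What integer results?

Reversing 593258 gives 852395.

852395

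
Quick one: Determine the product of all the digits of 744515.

2800

7×4×4×5×1×5 = 2800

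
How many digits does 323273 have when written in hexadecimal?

323273 in base 16 is 4EEC9, which has 5 digits.

5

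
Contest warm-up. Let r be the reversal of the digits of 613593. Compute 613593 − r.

Reverse of 613593 is 395316.
613593 − 395316 = 218277

218277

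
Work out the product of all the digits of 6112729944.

217728

6×1×1×2×7×2×9×9×4×4 = 217728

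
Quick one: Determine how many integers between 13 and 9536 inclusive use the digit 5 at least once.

3299

The integers in [13, 9536] that use the digit 5 at least once: 15, 25, 35, 45, 50, 51, …, 9535, 9536.
3299 qualify.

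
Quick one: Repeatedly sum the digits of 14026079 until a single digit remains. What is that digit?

2

1+4+0+2+6+0+7+9 = 29
2+9 = 11
1+1 = 2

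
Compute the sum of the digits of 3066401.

20

3+0+6+6+4+0+1 = 20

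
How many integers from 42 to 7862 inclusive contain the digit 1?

2861

The integers in [42, 7862] that contain the digit 1: 51, 61, 71, 81, 91, 100, …, 7851, 7861.
2861 qualify.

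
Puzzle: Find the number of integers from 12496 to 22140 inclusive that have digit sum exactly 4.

The integers in [12496, 22140] that have digit sum exactly 4: 13000, 20002, 20011, 20020, 20101, 20110, …, 21100, 22000.
11 qualify.

11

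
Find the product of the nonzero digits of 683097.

6×8×3×9×7 = 9072

9072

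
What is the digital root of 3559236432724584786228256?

1

3+5+5+9+2+3+6+4+3+2+7+2+4+5+8+4+7+8+6+2+2+8+2+5+6 = 118
1+1+8 = 10
1+0 = 1
(Equivalently, 3559236432724584786228256 mod 9 = 1.)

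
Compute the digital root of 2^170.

The digital root of n equals n mod 9 (or 9 when 9 | n), so we need 2^170 mod 9.
2^170 ≡ 4 (mod 9), so the digital root is 4.

4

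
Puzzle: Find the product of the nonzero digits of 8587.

8×5×8×7 = 2240

2240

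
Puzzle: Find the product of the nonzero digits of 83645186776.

8×3×6×4×5×1×8×6×7×7×6 = 40642560

40642560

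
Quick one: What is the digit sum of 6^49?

162

6^49 = 134713546244127343440523266742756048896
Sum of its 39 digits: 162.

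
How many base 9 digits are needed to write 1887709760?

10

1887709760 in base 9 is 4776046868, which has 10 digits.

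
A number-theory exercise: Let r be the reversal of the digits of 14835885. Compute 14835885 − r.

-44017956

Reverse of 14835885 is 58853841.
14835885 − 58853841 = -44017956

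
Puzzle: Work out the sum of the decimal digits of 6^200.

747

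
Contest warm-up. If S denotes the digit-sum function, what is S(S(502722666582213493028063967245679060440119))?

10

First digit sum: 172.
1+7+2 = 10.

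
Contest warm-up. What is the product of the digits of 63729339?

6×3×7×2×9×3×3×9 = 183708

183708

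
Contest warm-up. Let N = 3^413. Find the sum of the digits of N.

3^413 = 112480748897486957909873174851759092108291603750507911629008137200660356022856358333319976969363743272432078071315765913475419108479650558645509473482808014590588725978233513809915752815053184018323
Sum of its 198 digits: 891.

891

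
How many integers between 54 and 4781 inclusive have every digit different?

The integers in [54, 4781] that have every digit different: 54, 56, 57, 58, 59, 60, …, 4780, 4781.
2581 qualify.

2581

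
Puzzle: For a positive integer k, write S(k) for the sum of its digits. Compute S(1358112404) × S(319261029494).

1450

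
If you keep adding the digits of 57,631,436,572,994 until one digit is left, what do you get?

8

5+7+6+3+1+4+3+6+5+7+2+9+9+4 = 71
7+1 = 8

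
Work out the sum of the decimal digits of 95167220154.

42

9+5+1+6+7+2+2+0+1+5+4 = 42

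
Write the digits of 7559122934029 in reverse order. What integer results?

Reversing 7559122934029 gives 9204392219557.

9204392219557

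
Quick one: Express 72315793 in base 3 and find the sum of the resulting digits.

13

72315793 in base 3 is 12001002000121201.
Digit sum: 1+2+0+0+1+0+0+2+0+0+0+1+2+1+2+0+1 = 13.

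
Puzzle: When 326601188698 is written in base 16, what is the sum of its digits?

326601188698 in base 16 is 4C0AF2A55A.
Digit sum: 4+12+0+10+15+2+10+5+5+10 = 73.

73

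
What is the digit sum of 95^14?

151

95^14 = 4876749791155298590087890625
Sum of its 28 digits: 151.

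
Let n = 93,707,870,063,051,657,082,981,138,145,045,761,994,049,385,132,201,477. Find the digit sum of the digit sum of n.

9

First digit sum: 225.
2+2+5 = 9.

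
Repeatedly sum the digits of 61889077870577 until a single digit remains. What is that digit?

6+1+8+8+9+0+7+7+8+7+0+5+7+7 = 80
8+0 = 8

8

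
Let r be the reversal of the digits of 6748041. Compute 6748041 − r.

5339565

Reverse of 6748041 is 1408476.
6748041 − 1408476 = 5339565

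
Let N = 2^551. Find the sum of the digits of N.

2^551 = 7371020360979572953596786290992712677572111758625860211672277930167234692172165726730716260112614780354430419981960634569864423105321860610471551272329484460252725248
Sum of its 166 digits: 707.

707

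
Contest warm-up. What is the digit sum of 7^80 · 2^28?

352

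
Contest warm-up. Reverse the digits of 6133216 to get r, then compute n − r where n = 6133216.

Reverse of 6133216 is 6123316.
6133216 − 6123316 = 9900

9900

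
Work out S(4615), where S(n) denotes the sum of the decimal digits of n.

4+6+1+5 = 16

16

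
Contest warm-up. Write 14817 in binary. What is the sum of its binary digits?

14817 in base 2 is 11100111100001.
Digit sum: 1+1+1+0+0+1+1+1+1+0+0+0+0+1 = 8.

8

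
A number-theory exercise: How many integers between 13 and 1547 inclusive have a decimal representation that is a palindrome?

103

The integers in [13, 1547] that have a decimal representation that is a palindrome: 22, 33, 44, 55, 66, 77, …, 1331, 1441.
103 qualify.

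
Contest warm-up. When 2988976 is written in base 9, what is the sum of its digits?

2988976 in base 9 is 5555084.
Digit sum: 5+5+5+5+0+8+4 = 32.

32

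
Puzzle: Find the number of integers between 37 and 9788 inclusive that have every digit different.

5185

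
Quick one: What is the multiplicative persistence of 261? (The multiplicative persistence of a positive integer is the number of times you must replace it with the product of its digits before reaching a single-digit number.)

2

261 → 12 → 2 (2 steps)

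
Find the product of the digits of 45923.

1080

4×5×9×2×3 = 1080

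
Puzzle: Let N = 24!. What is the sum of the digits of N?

81

24! = 620448401733239439360000
Sum of its 24 digits: 81.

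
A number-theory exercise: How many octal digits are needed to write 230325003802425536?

20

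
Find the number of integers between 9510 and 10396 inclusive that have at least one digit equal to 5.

242

The integers in [9510, 10396] that have at least one digit equal to 5: 9510, 9511, 9512, 9513, 9514, 9515, …, 10385, 10395.
242 qualify.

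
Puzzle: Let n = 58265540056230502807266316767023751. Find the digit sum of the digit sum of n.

9

First digit sum: 135.
1+3+5 = 9.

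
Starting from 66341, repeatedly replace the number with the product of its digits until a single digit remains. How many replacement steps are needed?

3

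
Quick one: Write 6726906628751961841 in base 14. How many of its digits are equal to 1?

6726906628751961841 in base 14 is 313530D406D195757.
The digit 1 appears 2 times.

2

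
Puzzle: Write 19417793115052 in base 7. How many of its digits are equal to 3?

1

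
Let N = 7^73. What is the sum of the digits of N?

277

7^73 = 49221735352184872959961855190338177606846542622561400857262407
Sum of its 62 digits: 277.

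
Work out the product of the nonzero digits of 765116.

7×6×5×1×1×6 = 1260

1260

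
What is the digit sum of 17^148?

17^148 = 127773374295465163498491869213020117672914152307501306234086009917192782658325099543558605838055430911055427724605631889859816971756168502892566329234337936333803587170398415976056641
Sum of its 183 digits: 820.

820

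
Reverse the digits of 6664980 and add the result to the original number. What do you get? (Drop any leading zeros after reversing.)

7559646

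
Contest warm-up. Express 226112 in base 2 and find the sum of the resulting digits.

8

226112 in base 2 is 110111001101000000.
Digit sum: 1+1+0+1+1+1+0+0+1+1+0+1+0+0+0+0+0+0 = 8.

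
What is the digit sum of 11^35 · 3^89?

11^35 · 3^89 = 8175901499479681315762285636384417022107347055600264715826819552880140539223033
Sum of its 79 digits: 333.

333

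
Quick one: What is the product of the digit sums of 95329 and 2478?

S(95329) = 9+5+3+2+9 = 28.
S(2478) = 2+4+7+8 = 21.
28 · 21 = 588.

588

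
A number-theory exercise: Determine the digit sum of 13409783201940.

51

1+3+4+0+9+7+8+3+2+0+1+9+4+0 = 51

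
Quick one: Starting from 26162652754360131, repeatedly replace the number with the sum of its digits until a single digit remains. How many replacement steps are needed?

2

26162652754360131 → 60 → 6 (2 steps)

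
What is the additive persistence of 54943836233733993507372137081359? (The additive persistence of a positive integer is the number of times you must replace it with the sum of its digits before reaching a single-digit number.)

54943836233733993507372137081359 → 145 → 10 → 1 (3 steps)

3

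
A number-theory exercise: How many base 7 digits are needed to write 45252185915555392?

45252185915555392 in base 7 is 36534445354043602144, which has 20 digits.

20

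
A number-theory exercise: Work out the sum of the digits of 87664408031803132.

64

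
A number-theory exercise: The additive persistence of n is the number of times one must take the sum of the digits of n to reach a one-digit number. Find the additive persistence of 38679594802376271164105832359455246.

2

38679594802376271164105832359455246 → 160 → 7 (2 steps)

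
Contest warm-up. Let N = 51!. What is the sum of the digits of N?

198

51! = 1551118753287382280224243016469303211063259720016986112000000000000
Sum of its 67 digits: 198.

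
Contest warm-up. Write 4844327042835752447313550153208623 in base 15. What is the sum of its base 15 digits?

209

4844327042835752447313550153208623 in base 15 is 5A3E8752D47ACE578A7341D60819D.
Digit sum: 5+10+3+14+8+7+5+2+13+4+7+10+12+14+5+7+8+10+7+3+4+1+13+6+0+8+1+9+13 = 209.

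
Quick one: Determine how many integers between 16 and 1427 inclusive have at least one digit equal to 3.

429

The integers in [16, 1427] that have at least one digit equal to 3: 23, 30, 31, 32, 33, 34, …, 1413, 1423.
429 qualify.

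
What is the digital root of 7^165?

The digital root of n equals n mod 9 (or 9 when 9 | n), so we need 7^165 mod 9.
7^165 ≡ 1 (mod 9), so the digital root is 1.

1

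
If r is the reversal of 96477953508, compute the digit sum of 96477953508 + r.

54

Reversal of 96477953508 is 80535977469; 96477953508 + 80535977469 = 177013930977.
Digit sum of 177013930977: 1+7+7+0+1+3+9+3+0+9+7+7 = 54.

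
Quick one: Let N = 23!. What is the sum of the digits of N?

23! = 25852016738884976640000
Sum of its 23 digits: 99.

99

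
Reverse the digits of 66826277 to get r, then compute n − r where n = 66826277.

-10436589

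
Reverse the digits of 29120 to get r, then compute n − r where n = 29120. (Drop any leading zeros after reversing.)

26928

Reverse of 29120 is 2192.
29120 − 2192 = 26928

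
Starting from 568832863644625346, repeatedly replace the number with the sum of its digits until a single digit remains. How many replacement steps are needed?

568832863644625346 → 89 → 17 → 8 (3 steps)

3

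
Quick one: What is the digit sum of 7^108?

370

7^108 = 18646113417161314493261616803956698971446415858248583415929120740302154318206422517221824801
Sum of its 92 digits: 370.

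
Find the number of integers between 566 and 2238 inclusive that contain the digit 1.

The integers in [566, 2238] that contain the digit 1: 571, 581, 591, 601, 610, 611, …, 2221, 2231.
1211 qualify.

1211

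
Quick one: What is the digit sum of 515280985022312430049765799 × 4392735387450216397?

209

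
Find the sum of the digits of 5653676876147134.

5+6+5+3+6+7+6+8+7+6+1+4+7+1+3+4 = 79

79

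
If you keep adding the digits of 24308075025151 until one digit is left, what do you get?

2+4+3+0+8+0+7+5+0+2+5+1+5+1 = 43
4+3 = 7

7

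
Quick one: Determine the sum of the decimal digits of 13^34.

193

13^34 = 74829695578286078013428929473144712489
Sum of its 38 digits: 193.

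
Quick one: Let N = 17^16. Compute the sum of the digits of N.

109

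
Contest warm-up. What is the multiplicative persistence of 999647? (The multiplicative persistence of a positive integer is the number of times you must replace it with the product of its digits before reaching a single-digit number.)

999647 → 122472 → 224 → 16 → 6 (4 steps)

4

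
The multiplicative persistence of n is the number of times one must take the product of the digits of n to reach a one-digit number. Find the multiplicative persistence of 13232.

3

13232 → 36 → 18 → 8 (3 steps)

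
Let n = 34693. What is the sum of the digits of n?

3+4+6+9+3 = 25

25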